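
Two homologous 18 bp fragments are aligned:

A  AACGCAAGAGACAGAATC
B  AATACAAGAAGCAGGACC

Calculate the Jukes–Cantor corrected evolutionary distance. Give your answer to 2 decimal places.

0.44

The sequences differ at 6 of 18 sites (3, 4, 10, 11, 15, 17), so p = 6/18 ≈ 0.333333.
d = −(3/4) ln(1 − 4p/3) = −0.75 ln(1 − 0.444444) = −0.75 ln(0.555556)
  = −0.75 × (-0.587786) = 0.440840 substitutions/site.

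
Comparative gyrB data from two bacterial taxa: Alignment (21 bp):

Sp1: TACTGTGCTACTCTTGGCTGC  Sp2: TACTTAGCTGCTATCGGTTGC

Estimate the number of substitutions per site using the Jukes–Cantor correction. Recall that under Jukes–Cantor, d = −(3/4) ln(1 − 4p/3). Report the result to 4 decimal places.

The sequences differ at 6 of 21 sites (5, 6, 10, 13, 15, 18), so p = 6/21 ≈ 0.285714.
d = −(3/4) ln(1 − 4p/3) = −0.75 ln(1 − 0.380952) = −0.75 ln(0.619048)
  = −0.75 × (-0.479572) = 0.359679 substitutions/site.

0.3597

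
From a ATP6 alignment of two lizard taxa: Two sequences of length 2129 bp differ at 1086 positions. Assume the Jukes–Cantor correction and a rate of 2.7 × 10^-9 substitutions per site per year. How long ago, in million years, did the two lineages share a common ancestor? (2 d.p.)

p = 1086/2129 ≈ 0.510099.
d = −(3/4) ln(1 − 4p/3) = −0.75 ln(1 − 0.680132) = −0.75 ln(0.319868)
  = −0.75 × (-1.139847) = 0.854885 substitutions/site.
Under a molecular clock d = 2μt, so t = d/(2μ) = 0.854885 / (2 × 2.7 × 10^-9) = 158.31 million years.

158.31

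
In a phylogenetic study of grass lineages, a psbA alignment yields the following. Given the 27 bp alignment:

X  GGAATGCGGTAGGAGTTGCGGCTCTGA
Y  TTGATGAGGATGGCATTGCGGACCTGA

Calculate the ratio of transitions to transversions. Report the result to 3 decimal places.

0.429

Transitions are A↔G and C↔T; transversions are all other mismatches.
Transitions: 3. Transversions: 7.
R = 3/7 = 0.428571… ≈ 0.429 (to 3 d.p.).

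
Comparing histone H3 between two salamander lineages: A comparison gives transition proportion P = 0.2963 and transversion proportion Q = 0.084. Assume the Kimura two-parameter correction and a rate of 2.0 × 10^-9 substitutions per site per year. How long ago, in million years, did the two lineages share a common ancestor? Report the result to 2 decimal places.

Under the Kimura two-parameter model, d = −½ ln(1 − 2P − Q) − ¼ ln(1 − 2Q).
1 − 2P − Q = 0.3234, giving −½ ln(0.3234) = 0.564433.
1 − 2Q = 0.832, giving −¼ ln(0.832) = 0.045981.
d = 0.564433 + 0.045981 = 0.610414.
Under a molecular clock d = 2μt, so t = d/(2μ) = 0.610414 / (2 × 2.0 × 10^-9) = 152.60 million years.

152.60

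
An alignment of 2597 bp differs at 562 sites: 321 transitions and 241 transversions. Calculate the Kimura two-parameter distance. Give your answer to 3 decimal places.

0.259

P = 321/2597 ≈ 0.123604 and Q = 241/2597 ≈ 0.092799.
Under the Kimura two-parameter model, d = −½ ln(1 − 2P − Q) − ¼ ln(1 − 2Q).
1 − 2P − Q = 0.659993, giving −½ ln(0.659993) = 0.207763.
1 − 2Q = 0.814402, giving −¼ ln(0.814402) = 0.051325.
d = 0.207763 + 0.051325 = 0.259088.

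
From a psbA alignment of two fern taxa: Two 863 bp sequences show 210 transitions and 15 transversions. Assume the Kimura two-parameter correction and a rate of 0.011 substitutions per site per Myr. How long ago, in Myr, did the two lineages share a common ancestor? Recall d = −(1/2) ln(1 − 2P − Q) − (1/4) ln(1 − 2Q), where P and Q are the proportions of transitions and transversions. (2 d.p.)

P = 210/863 ≈ 0.243337 and Q = 15/863 ≈ 0.017381.
Under the Kimura two-parameter model, d = −½ ln(1 − 2P − Q) − ¼ ln(1 − 2Q).
1 − 2P − Q = 0.495945, giving −½ ln(0.495945) = 0.350645.
1 − 2Q = 0.965238, giving −¼ ln(0.965238) = 0.008845.
d = 0.350645 + 0.008845 = 0.359490.
Under a molecular clock d = 2μt, so t = d/(2μ) = 0.359490 / (2 × 0.011) = 16.34 Myr.

16.34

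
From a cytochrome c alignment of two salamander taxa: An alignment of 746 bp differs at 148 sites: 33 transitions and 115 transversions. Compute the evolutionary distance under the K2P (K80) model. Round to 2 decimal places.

0.23

P = 33/746 ≈ 0.044236 and Q = 115/746 ≈ 0.154155.
Under the Kimura two-parameter model, d = −½ ln(1 − 2P − Q) − ¼ ln(1 − 2Q).
1 − 2P − Q = 0.757373, giving −½ ln(0.757373) = 0.138950.
1 − 2Q = 0.69169, giving −¼ ln(0.69169) = 0.092154.
d = 0.138950 + 0.092154 = 0.231104.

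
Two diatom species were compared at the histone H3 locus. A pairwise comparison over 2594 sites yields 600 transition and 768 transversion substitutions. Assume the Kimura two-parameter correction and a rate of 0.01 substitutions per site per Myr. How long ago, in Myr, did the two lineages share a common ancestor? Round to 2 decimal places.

P = 600/2594 ≈ 0.231303 and Q = 768/2594 ≈ 0.296068.
Under the Kimura two-parameter model, d = −½ ln(1 − 2P − Q) − ¼ ln(1 − 2Q).
1 − 2P − Q = 0.241326, giving −½ ln(0.241326) = 0.710803.
1 − 2Q = 0.407864, giving −¼ ln(0.407864) = 0.224205.
d = 0.710803 + 0.224205 = 0.935008.
Under a molecular clock d = 2μt, so t = d/(2μ) = 0.935008 / (2 × 0.01) = 46.75 Myr.

46.75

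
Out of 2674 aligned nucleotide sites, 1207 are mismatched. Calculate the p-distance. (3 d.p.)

0.451

p = 1207/2674 = 0.451383… ≈ 0.451 (to 3 d.p.).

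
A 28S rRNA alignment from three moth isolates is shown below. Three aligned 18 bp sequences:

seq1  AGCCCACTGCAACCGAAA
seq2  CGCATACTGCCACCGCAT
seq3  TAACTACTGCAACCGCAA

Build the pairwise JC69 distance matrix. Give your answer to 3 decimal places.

d(seq1,seq2) = 0.441, d(seq1,seq3) = 0.347, d(seq2,seq3) = 0.441

seq1–seq2: 6/18 sites differ → p ≈ 0.333333, d = −0.75 ln(1 − 0.444444) = 0.440839 ≈ 0.441.
seq1–seq3: 5/18 sites differ → p ≈ 0.277778, d = −0.75 ln(1 − 0.370371) = 0.346968 ≈ 0.347.
seq2–seq3: 6/18 sites differ → p ≈ 0.333333, d = −0.75 ln(1 − 0.444444) = 0.440839 ≈ 0.441.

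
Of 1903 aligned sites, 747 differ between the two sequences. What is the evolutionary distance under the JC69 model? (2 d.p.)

p = 747/1903 ≈ 0.392538.
d = −(3/4) ln(1 − 4p/3) = −0.75 ln(1 − 0.523384) = −0.75 ln(0.476616)
  = −0.75 × (-0.741044) = 0.555783 substitutions/site.

0.56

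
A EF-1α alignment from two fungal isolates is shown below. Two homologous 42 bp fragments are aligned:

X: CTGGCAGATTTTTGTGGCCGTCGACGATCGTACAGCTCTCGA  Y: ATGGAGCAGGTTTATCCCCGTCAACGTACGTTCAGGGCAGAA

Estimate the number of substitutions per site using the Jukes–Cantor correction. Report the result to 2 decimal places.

The sequences differ at 18 of 42 sites, so p = 18/42 ≈ 0.428571.
d = −(3/4) ln(1 − 4p/3) = −0.75 ln(1 − 0.571428) = −0.75 ln(0.428572)
  = −0.75 × (-0.847297) = 0.635473 substitutions/site.

0.64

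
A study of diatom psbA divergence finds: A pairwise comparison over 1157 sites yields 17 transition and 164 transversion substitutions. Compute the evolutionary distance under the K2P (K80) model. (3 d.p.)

0.177

P = 17/1157 ≈ 0.014693 and Q = 164/1157 ≈ 0.141746.
Under the Kimura two-parameter model, d = −½ ln(1 − 2P − Q) − ¼ ln(1 − 2Q).
1 − 2P − Q = 0.828868, giving −½ ln(0.828868) = 0.093847.
1 − 2Q = 0.716508, giving −¼ ln(0.716508) = 0.083341.
d = 0.093847 + 0.083341 = 0.177188.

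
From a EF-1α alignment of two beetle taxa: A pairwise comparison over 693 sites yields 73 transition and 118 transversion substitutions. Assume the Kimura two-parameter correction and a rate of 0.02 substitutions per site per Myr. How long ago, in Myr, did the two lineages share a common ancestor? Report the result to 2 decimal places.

P = 73/693 ≈ 0.105339 and Q = 118/693 ≈ 0.170274.
Under the Kimura two-parameter model, d = −½ ln(1 − 2P − Q) − ¼ ln(1 − 2Q).
1 − 2P − Q = 0.619048, giving −½ ln(0.619048) = 0.239786.
1 − 2Q = 0.659452, giving −¼ ln(0.659452) = 0.104087.
d = 0.239786 + 0.104087 = 0.343873.
Under a molecular clock d = 2μt, so t = d/(2μ) = 0.343873 / (2 × 0.02) = 8.60 Myr.

8.60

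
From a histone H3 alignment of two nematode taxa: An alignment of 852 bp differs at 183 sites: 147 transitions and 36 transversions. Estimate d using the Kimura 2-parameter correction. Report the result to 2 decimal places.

0.27

P = 147/852 ≈ 0.172535 and Q = 36/852 ≈ 0.042254.
Under the Kimura two-parameter model, d = −½ ln(1 − 2P − Q) − ¼ ln(1 − 2Q).
1 − 2P − Q = 0.612676, giving −½ ln(0.612676) = 0.244960.
1 − 2Q = 0.915492, giving −¼ ln(0.915492) = 0.022073.
d = 0.244960 + 0.022073 = 0.267033.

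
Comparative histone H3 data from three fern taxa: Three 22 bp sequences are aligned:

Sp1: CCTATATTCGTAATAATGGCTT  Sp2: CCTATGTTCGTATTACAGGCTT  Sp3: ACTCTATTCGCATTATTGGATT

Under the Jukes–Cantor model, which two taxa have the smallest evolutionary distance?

Sp1 and Sp2

Sp1–Sp2: 4/22 differ, p = 0.182, d = 0.208.
Sp1–Sp3: 6/22 differ, p = 0.273, d = 0.339.
Sp2–Sp3: 7/22 differ, p = 0.318, d = 0.414.
The smallest distance is between Sp1 and Sp2.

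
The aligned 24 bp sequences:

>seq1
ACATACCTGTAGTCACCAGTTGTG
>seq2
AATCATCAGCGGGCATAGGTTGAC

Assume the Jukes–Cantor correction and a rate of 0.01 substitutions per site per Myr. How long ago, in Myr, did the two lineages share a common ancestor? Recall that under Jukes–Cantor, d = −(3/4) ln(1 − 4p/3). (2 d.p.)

48.04

The sequences differ at 13 of 24 sites, so p = 13/24 ≈ 0.541667.
d = −(3/4) ln(1 − 4p/3) = −0.75 ln(1 − 0.722223) = −0.75 ln(0.277777)
  = −0.75 × (-1.280937) = 0.960703 substitutions/site.
Under a molecular clock d = 2μt, so t = d/(2μ) = 0.960703 / (2 × 0.01) = 48.04 Myr.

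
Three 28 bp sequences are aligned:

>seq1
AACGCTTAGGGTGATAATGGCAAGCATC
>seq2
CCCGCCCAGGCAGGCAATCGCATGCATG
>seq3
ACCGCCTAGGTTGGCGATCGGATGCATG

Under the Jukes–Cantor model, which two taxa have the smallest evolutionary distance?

seq2 and seq3

seq1–seq2: 11/28 differ, p = 0.393, d = 0.556.
seq1–seq3: 10/28 differ, p = 0.357, d = 0.485.
seq2–seq3: 6/28 differ, p = 0.214, d = 0.252.
The smallest distance is between seq2 and seq3.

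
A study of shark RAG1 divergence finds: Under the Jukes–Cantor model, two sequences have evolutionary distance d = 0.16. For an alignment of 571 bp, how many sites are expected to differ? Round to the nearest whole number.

Invert JC69: p = (3/4)(1 − e^(−4d/3)) = 0.75 × (1 − e^(-0.213333)) = 0.75 × (1 − 0.807887) = 0.144085.
Expected differing sites = pL ≈ 0.144085 × 571 = 82.272535 ≈ 82.

82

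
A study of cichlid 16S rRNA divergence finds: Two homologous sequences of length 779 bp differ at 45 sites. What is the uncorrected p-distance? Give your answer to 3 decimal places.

p = 45/779 = 0.057766… ≈ 0.058 (to 3 d.p.).

0.058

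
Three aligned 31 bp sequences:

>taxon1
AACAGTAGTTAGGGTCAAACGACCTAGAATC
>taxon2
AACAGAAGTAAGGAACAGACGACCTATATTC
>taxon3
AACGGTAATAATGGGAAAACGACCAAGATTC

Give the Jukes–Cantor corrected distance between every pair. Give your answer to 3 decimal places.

taxon1–taxon2: 7/31 sites differ → p ≈ 0.225806, d = −0.75 ln(1 − 0.301075) = 0.268659 ≈ 0.269.
taxon1–taxon3: 8/31 sites differ → p ≈ 0.258065, d = −0.75 ln(1 − 0.344087) = 0.316295 ≈ 0.316.
taxon2–taxon3: 10/31 sites differ → p ≈ 0.322581, d = −0.75 ln(1 − 0.430108) = 0.421731 ≈ 0.422.

d(taxon1,taxon2) = 0.269, d(taxon1,taxon3) = 0.316, d(taxon2,taxon3) = 0.422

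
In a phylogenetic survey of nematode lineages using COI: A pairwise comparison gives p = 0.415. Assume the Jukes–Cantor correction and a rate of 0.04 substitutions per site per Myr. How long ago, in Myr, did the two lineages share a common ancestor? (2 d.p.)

d = −(3/4) ln(1 − 4p/3) = −0.75 ln(1 − 0.553333) = −0.75 ln(0.446667)
  = −0.75 × (-0.805942) = 0.604457 substitutions/site.
Under a molecular clock d = 2μt, so t = d/(2μ) = 0.604457 / (2 × 0.04) = 7.56 Myr.

7.56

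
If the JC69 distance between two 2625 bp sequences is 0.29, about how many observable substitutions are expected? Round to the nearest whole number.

Invert JC69: p = (3/4)(1 − e^(−4d/3)) = 0.75 × (1 − e^(-0.386667)) = 0.75 × (1 − 0.679317) = 0.240512.
Expected differing sites = pL ≈ 0.240512 × 2625 = 631.344 ≈ 631.

631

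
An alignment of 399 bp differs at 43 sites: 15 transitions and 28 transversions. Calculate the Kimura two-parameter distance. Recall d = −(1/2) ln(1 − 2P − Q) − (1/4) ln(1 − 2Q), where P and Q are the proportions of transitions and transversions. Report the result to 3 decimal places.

P = 15/399 ≈ 0.037594 and Q = 28/399 ≈ 0.070175.
Under the Kimura two-parameter model, d = −½ ln(1 − 2P − Q) − ¼ ln(1 − 2Q).
1 − 2P − Q = 0.854637, giving −½ ln(0.854637) = 0.078539.
1 − 2Q = 0.85965, giving −¼ ln(0.85965) = 0.037807.
d = 0.078539 + 0.037807 = 0.116346.

0.116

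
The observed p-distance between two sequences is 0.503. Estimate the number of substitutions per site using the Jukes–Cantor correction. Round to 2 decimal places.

d = −(3/4) ln(1 − 4p/3) = −0.75 ln(1 − 0.670667) = −0.75 ln(0.329333)
  = −0.75 × (-1.110686) = 0.833015 substitutions/site.

0.83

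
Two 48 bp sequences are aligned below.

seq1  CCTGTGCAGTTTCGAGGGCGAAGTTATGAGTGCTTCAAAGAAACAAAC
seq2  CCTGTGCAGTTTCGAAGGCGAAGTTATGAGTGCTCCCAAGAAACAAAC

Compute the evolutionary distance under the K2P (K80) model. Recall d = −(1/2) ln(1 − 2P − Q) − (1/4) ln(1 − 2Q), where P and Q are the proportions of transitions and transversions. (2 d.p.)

0.07

Of 48 sites, 2 differences are transitions and 1 are transversions, so P = 2/48 ≈ 0.041667 and Q = 1/48 ≈ 0.020833.
Under the Kimura two-parameter model, d = −½ ln(1 − 2P − Q) − ¼ ln(1 − 2Q).
1 − 2P − Q = 0.895833, giving −½ ln(0.895833) = 0.055001.
1 − 2Q = 0.958334, giving −¼ ln(0.958334) = 0.010640.
d = 0.055001 + 0.010640 = 0.065641.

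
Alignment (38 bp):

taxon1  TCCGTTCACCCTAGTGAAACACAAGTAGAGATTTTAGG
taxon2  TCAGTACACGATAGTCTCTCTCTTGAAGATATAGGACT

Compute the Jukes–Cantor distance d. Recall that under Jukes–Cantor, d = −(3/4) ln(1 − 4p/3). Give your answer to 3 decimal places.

0.749

The sequences differ at 18 of 38 sites, so p = 18/38 ≈ 0.473684.
d = −(3/4) ln(1 − 4p/3) = −0.75 ln(1 − 0.631579) = −0.75 ln(0.368421)
  = −0.75 × (-0.998529) = 0.748897 substitutions/site.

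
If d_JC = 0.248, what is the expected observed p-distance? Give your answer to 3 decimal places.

p = (3/4)(1 − e^(−4d/3)) = 0.75 × (1 − e^(-0.330667)) = 0.75 × (1 − 0.718444) = 0.211167.

0.211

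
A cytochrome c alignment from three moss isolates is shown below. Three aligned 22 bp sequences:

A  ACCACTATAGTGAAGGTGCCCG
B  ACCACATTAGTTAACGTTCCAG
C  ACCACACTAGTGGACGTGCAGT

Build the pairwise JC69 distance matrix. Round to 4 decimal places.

d(A,B) = 0.3390, d(A,C) = 0.4141, d(B,C) = 0.4141

A–B: 6/22 sites differ → p ≈ 0.272727, d = −0.75 ln(1 − 0.363636) = 0.338988 ≈ 0.3390.
A–C: 7/22 sites differ → p ≈ 0.318182, d = −0.75 ln(1 − 0.424243) = 0.414052 ≈ 0.4141.
B–C: 7/22 sites differ → p ≈ 0.318182, d = −0.75 ln(1 − 0.424243) = 0.414052 ≈ 0.4141.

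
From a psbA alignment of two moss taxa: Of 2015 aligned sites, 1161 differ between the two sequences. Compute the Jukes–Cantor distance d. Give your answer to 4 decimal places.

p = 1161/2015 ≈ 0.576179.
d = −(3/4) ln(1 − 4p/3) = −0.75 ln(1 − 0.768239) = −0.75 ln(0.231761)
  = −0.75 × (-1.462049) = 1.096537 substitutions/site.

1.0965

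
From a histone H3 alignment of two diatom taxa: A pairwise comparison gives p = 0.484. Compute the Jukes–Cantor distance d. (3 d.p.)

0.777

d = −(3/4) ln(1 − 4p/3) = −0.75 ln(1 − 0.645333) = −0.75 ln(0.354667)
  = −0.75 × (-1.036576) = 0.777432 substitutions/site.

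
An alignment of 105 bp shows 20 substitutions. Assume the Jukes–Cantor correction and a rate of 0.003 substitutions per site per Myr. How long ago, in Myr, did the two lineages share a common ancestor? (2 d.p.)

p = 20/105 ≈ 0.190476.
d = −(3/4) ln(1 − 4p/3) = −0.75 ln(1 − 0.253968) = −0.75 ln(0.746032)
  = −0.75 × (-0.292987) = 0.219740 substitutions/site.
Under a molecular clock d = 2μt, so t = d/(2μ) = 0.219740 / (2 × 0.003) = 36.62 Myr.

36.62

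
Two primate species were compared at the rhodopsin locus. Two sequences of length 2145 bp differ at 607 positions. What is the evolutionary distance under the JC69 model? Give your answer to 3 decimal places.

p = 607/2145 ≈ 0.282984.
d = −(3/4) ln(1 − 4p/3) = −0.75 ln(1 − 0.377312) = −0.75 ln(0.622688)
  = −0.75 × (-0.473710) = 0.355283 substitutions/site.

0.355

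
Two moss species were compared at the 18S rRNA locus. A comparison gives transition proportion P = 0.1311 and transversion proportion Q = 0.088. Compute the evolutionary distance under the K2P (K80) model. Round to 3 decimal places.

0.264

Under the Kimura two-parameter model, d = −½ ln(1 − 2P − Q) − ¼ ln(1 − 2Q).
1 − 2P − Q = 0.6498, giving −½ ln(0.6498) = 0.215545.
1 − 2Q = 0.824, giving −¼ ln(0.824) = 0.048396.
d = 0.215545 + 0.048396 = 0.263941.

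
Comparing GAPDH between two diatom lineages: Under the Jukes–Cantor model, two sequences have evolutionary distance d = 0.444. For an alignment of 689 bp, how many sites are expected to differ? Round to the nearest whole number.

231

Invert JC69: p = (3/4)(1 − e^(−4d/3)) = 0.75 × (1 − e^(-0.592)) = 0.75 × (1 − 0.553220) = 0.335085.
Expected differing sites = pL ≈ 0.335085 × 689 = 230.873565 ≈ 231.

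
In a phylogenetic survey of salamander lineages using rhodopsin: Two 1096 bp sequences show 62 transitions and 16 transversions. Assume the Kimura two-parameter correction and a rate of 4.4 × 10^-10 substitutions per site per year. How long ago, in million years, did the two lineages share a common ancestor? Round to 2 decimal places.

86.07

P = 62/1096 ≈ 0.056569 and Q = 16/1096 ≈ 0.014599.
Under the Kimura two-parameter model, d = −½ ln(1 − 2P − Q) − ¼ ln(1 − 2Q).
1 − 2P − Q = 0.872263, giving −½ ln(0.872263) = 0.068332.
1 − 2Q = 0.970802, giving −¼ ln(0.970802) = 0.007408.
d = 0.068332 + 0.007408 = 0.075740.
Under a molecular clock d = 2μt, so t = d/(2μ) = 0.075740 / (2 × 4.4 × 10^-10) = 86.07 million years.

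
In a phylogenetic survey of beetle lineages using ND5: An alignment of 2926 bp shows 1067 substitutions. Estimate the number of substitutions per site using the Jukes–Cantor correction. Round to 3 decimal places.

0.499

p = 1067/2926 ≈ 0.364662.
d = −(3/4) ln(1 − 4p/3) = −0.75 ln(1 − 0.486216) = −0.75 ln(0.513784)
  = −0.75 × (-0.665952) = 0.499464 substitutions/site.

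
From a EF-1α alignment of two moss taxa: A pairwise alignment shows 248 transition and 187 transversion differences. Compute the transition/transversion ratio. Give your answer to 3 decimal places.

R = 248/187 = 1.326203… ≈ 1.326 (to 3 d.p.).

1.326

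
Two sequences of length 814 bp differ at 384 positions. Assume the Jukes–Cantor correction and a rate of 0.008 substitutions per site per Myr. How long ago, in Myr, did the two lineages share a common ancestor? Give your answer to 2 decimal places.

46.48

p = 384/814 ≈ 0.471744.
d = −(3/4) ln(1 − 4p/3) = −0.75 ln(1 − 0.628992) = −0.75 ln(0.371008)
  = −0.75 × (-0.991532) = 0.743649 substitutions/site.
Under a molecular clock d = 2μt, so t = d/(2μ) = 0.743649 / (2 × 0.008) = 46.48 Myr.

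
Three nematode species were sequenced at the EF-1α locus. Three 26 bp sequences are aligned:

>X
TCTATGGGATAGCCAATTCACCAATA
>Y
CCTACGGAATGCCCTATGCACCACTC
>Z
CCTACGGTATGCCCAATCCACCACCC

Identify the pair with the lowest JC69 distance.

X–Y: 9/26 differ, p = 0.346, d = 0.464.
X–Z: 9/26 differ, p = 0.346, d = 0.464.
Y–Z: 4/26 differ, p = 0.154, d = 0.172.
The smallest distance is between Y and Z.

Y and Z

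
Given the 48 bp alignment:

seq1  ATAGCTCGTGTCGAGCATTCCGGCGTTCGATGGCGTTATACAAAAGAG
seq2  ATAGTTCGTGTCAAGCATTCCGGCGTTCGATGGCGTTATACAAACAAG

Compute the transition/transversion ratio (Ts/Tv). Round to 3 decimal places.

3.000

Transitions are A↔G and C↔T; transversions are all other mismatches.
Transitions: 3. Transversions: 1.
R = 3/1 = 3.000.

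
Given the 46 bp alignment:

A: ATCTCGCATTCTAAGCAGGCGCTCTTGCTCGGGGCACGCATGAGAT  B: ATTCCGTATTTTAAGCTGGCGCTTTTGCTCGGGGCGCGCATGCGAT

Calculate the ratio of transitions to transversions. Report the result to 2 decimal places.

3.00

Transitions are A↔G and C↔T; transversions are all other mismatches.
Transitions: 6. Transversions: 2.
R = 6/2 = 3.00.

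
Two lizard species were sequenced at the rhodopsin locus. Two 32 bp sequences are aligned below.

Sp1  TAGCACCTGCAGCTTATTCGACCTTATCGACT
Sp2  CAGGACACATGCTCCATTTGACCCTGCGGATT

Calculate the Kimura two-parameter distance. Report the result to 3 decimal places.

1.458

Of 32 sites, 13 differences are transitions and 4 are transversions, so P = 13/32 = 0.40625 and Q = 4/32 = 0.125.
Under the Kimura two-parameter model, d = −½ ln(1 − 2P − Q) − ¼ ln(1 − 2Q).
1 − 2P − Q = 0.0625, giving −½ ln(0.0625) = 1.386294.
1 − 2Q = 0.75, giving −¼ ln(0.75) = 0.071921.
d = 1.386294 + 0.071921 = 1.458215.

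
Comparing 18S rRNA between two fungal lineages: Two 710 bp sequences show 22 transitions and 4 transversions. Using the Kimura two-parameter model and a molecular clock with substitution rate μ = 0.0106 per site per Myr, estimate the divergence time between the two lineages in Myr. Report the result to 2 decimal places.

P = 22/710 ≈ 0.030986 and Q = 4/710 ≈ 0.005634.
Under the Kimura two-parameter model, d = −½ ln(1 − 2P − Q) − ¼ ln(1 − 2Q).
1 − 2P − Q = 0.932394, giving −½ ln(0.932394) = 0.035000.
1 − 2Q = 0.988732, giving −¼ ln(0.988732) = 0.002833.
d = 0.035000 + 0.002833 = 0.037833.
Under a molecular clock d = 2μt, so t = d/(2μ) = 0.037833 / (2 × 0.0106) = 1.78 Myr.

1.78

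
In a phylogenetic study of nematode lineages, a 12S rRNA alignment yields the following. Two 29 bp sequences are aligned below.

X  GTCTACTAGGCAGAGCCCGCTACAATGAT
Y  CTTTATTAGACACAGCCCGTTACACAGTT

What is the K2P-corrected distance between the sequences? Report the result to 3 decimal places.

0.403

Of 29 sites, 4 differences are transitions and 5 are transversions, so P = 4/29 ≈ 0.137931 and Q = 5/29 ≈ 0.172414.
Under the Kimura two-parameter model, d = −½ ln(1 − 2P − Q) − ¼ ln(1 − 2Q).
1 − 2P − Q = 0.551724, giving −½ ln(0.551724) = 0.297354.
1 − 2Q = 0.655172, giving −¼ ln(0.655172) = 0.105714.
d = 0.297354 + 0.105714 = 0.403068.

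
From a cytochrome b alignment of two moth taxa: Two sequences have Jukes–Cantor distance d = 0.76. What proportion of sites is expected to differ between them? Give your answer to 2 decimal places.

p = (3/4)(1 − e^(−4d/3)) = 0.75 × (1 − e^(-1.013333)) = 0.75 × (1 − 0.363007) = 0.477745.

0.48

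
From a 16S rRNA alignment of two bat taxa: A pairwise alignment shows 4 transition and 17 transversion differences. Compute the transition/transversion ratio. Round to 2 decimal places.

R = 4/17 = 0.235294… ≈ 0.24 (to 2 d.p.).

0.24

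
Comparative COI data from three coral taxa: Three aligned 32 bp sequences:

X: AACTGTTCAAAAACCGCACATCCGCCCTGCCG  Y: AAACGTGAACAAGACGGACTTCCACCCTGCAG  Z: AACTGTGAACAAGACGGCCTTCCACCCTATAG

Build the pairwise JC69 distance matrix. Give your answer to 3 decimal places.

d(X,Y) = 0.460, d(X,Z) = 0.520, d(Y,Z) = 0.175

X–Y: 11/32 sites differ → p = 0.34375, d = −0.75 ln(1 − 0.458333) = 0.459828 ≈ 0.460.
X–Z: 12/32 sites differ → p = 0.375, d = −0.75 ln(1 − 0.5) = 0.519860 ≈ 0.520.
Y–Z: 5/32 sites differ → p = 0.15625, d = −0.75 ln(1 − 0.208333) = 0.175211 ≈ 0.175.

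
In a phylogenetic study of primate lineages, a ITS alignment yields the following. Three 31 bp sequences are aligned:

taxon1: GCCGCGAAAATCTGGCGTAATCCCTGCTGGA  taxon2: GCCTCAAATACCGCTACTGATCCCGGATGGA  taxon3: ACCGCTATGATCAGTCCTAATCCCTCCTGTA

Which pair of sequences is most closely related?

taxon1–taxon2: 12/31 differ, p = 0.387, d = 0.544.
taxon1–taxon3: 9/31 differ, p = 0.290, d = 0.367.
taxon2–taxon3: 14/31 differ, p = 0.452, d = 0.691.
The smallest distance is between taxon1 and taxon3.

taxon1 and taxon3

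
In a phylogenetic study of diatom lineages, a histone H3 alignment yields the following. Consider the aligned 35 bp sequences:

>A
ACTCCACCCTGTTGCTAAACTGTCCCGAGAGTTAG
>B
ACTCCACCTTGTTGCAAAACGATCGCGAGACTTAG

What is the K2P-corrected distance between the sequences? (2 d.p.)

0.19

Of 35 sites, 2 differences are transitions and 4 are transversions, so P = 2/35 ≈ 0.057143 and Q = 4/35 ≈ 0.114286.
Under the Kimura two-parameter model, d = −½ ln(1 − 2P − Q) − ¼ ln(1 − 2Q).
1 − 2P − Q = 0.771428, giving −½ ln(0.771428) = 0.129756.
1 − 2Q = 0.771428, giving −¼ ln(0.771428) = 0.064878.
d = 0.129756 + 0.064878 = 0.194634.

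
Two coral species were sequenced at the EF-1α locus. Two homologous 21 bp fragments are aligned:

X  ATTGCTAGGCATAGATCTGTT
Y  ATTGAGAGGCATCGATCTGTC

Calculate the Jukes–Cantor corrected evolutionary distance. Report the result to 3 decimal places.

0.220

The sequences differ at 4 of 21 sites (5, 6, 13, 21), so p = 4/21 ≈ 0.190476.
d = −(3/4) ln(1 − 4p/3) = −0.75 ln(1 − 0.253968) = −0.75 ln(0.746032)
  = −0.75 × (-0.292987) = 0.219740 substitutions/site.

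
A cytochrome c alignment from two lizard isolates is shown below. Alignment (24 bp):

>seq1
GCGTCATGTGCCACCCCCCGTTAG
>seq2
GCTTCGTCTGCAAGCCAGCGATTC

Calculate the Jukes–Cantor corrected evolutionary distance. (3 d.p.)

The sequences differ at 10 of 24 sites (3, 6, 8, 12, 14, 17, 18, 21, 23, 24), so p = 10/24 ≈ 0.416667.
d = −(3/4) ln(1 − 4p/3) = −0.75 ln(1 − 0.555556) = −0.75 ln(0.444444)
  = −0.75 × (-0.810931) = 0.608198 substitutions/site.

0.608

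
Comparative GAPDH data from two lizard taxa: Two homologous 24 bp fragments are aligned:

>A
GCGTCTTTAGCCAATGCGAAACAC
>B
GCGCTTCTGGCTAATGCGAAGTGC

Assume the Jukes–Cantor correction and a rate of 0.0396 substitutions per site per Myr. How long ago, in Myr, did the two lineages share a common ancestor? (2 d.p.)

The sequences differ at 8 of 24 sites (4, 5, 7, 9, 12, 21, 22, 23), so p = 8/24 ≈ 0.333333.
d = −(3/4) ln(1 − 4p/3) = −0.75 ln(1 − 0.444444) = −0.75 ln(0.555556)
  = −0.75 × (-0.587786) = 0.440840 substitutions/site.
Under a molecular clock d = 2μt, so t = d/(2μ) = 0.440840 / (2 × 0.0396) = 5.57 Myr.

5.57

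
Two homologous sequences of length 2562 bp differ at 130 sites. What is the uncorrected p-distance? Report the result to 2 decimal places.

0.05

p = 130/2562 = 0.050741… ≈ 0.05 (to 2 d.p.).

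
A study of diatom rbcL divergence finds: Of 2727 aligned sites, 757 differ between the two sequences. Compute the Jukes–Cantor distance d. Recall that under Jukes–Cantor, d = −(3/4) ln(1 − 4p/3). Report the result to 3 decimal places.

p = 757/2727 ≈ 0.277594.
d = −(3/4) ln(1 − 4p/3) = −0.75 ln(1 − 0.370125) = −0.75 ln(0.629875)
  = −0.75 × (-0.462234) = 0.346676 substitutions/site.

0.347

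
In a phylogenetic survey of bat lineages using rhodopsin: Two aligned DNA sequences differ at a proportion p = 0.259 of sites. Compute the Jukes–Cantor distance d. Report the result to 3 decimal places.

0.318

d = −(3/4) ln(1 − 4p/3) = −0.75 ln(1 − 0.345333) = −0.75 ln(0.654667)
  = −0.75 × (-0.423629) = 0.317722 substitutions/site.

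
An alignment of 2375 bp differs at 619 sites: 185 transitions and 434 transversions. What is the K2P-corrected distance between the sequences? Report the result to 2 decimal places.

0.32

P = 185/2375 ≈ 0.077895 and Q = 434/2375 ≈ 0.182737.
Under the Kimura two-parameter model, d = −½ ln(1 − 2P − Q) − ¼ ln(1 − 2Q).
1 − 2P − Q = 0.661473, giving −½ ln(0.661473) = 0.206643.
1 − 2Q = 0.634526, giving −¼ ln(0.634526) = 0.113719.
d = 0.206643 + 0.113719 = 0.320362.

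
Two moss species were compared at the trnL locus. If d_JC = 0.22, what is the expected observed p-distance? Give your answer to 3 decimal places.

p = (3/4)(1 − e^(−4d/3)) = 0.75 × (1 − e^(-0.293333)) = 0.75 × (1 − 0.745774) = 0.190670.

0.191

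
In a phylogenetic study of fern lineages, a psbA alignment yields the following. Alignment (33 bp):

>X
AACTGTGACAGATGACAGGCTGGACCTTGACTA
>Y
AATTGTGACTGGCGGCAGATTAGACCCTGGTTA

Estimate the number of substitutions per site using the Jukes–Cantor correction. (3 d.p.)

0.441

The sequences differ at 11 of 33 sites, so p = 11/33 ≈ 0.333333.
d = −(3/4) ln(1 − 4p/3) = −0.75 ln(1 − 0.444444) = −0.75 ln(0.555556)
  = −0.75 × (-0.587786) = 0.440840 substitutions/site.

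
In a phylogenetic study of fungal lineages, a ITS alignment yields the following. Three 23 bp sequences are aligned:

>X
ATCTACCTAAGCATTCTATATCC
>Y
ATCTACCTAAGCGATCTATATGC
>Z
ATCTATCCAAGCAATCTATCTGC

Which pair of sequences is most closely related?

X and Y

X–Y: 3/23 differ, p = 0.130, d = 0.143.
X–Z: 5/23 differ, p = 0.217, d = 0.257.
Y–Z: 4/23 differ, p = 0.174, d = 0.198.
The smallest distance is between X and Y.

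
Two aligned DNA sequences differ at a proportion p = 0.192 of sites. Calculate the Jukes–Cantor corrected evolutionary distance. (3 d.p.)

d = −(3/4) ln(1 − 4p/3) = −0.75 ln(1 − 0.256) = −0.75 ln(0.744)
  = −0.75 × (-0.295714) = 0.221786 substitutions/site.

0.222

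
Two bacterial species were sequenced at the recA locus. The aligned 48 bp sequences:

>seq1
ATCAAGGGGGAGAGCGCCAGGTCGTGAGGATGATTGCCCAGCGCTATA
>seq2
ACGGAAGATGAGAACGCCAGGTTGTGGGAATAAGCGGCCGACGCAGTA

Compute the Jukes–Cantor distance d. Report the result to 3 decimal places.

0.520

The sequences differ at 18 of 48 sites, so p = 18/48 = 0.375.
d = −(3/4) ln(1 − 4p/3) = −0.75 ln(1 − 0.5) = −0.75 ln(0.5)
  = −0.75 × (-0.693147) = 0.519860 substitutions/site.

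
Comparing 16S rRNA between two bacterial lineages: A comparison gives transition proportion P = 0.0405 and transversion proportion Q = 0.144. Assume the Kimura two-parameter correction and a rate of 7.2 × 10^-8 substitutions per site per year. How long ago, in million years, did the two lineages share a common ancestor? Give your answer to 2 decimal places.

Under the Kimura two-parameter model, d = −½ ln(1 − 2P − Q) − ¼ ln(1 − 2Q).
1 − 2P − Q = 0.775, giving −½ ln(0.775) = 0.127446.
1 − 2Q = 0.712, giving −¼ ln(0.712) = 0.084919.
d = 0.127446 + 0.084919 = 0.212365.
Under a molecular clock d = 2μt, so t = d/(2μ) = 0.212365 / (2 × 7.2 × 10^-8) = 1.47 million years.

1.47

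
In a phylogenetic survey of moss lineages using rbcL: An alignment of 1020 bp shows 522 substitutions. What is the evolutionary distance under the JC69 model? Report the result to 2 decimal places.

p = 522/1020 ≈ 0.511765.
d = −(3/4) ln(1 − 4p/3) = −0.75 ln(1 − 0.682353) = −0.75 ln(0.317647)
  = −0.75 × (-1.146815) = 0.860111 substitutions/site.

0.86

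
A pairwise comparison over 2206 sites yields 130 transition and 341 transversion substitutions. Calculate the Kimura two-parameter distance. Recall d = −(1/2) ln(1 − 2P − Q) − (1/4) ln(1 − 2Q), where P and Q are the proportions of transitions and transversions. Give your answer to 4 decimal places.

P = 130/2206 ≈ 0.05893 and Q = 341/2206 ≈ 0.154578.
Under the Kimura two-parameter model, d = −½ ln(1 − 2P − Q) − ¼ ln(1 − 2Q).
1 − 2P − Q = 0.727562, giving −½ ln(0.727562) = 0.159028.
1 − 2Q = 0.690844, giving −¼ ln(0.690844) = 0.092460.
d = 0.159028 + 0.092460 = 0.251488.

0.2515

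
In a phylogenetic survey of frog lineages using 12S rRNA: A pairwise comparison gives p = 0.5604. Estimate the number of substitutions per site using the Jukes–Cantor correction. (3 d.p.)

d = −(3/4) ln(1 − 4p/3) = −0.75 ln(1 − 0.7472) = −0.75 ln(0.2528)
  = −0.75 × (-1.375157) = 1.031368 substitutions/site.

1.031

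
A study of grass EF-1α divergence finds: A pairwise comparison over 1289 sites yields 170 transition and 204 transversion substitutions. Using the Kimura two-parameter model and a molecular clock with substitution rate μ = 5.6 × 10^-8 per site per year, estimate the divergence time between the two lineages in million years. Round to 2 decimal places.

3.30

P = 170/1289 ≈ 0.131885 and Q = 204/1289 ≈ 0.158262.
Under the Kimura two-parameter model, d = −½ ln(1 − 2P − Q) − ¼ ln(1 − 2Q).
1 − 2P − Q = 0.577968, giving −½ ln(0.577968) = 0.274118.
1 − 2Q = 0.683476, giving −¼ ln(0.683476) = 0.095141.
d = 0.274118 + 0.095141 = 0.369259.
Under a molecular clock d = 2μt, so t = d/(2μ) = 0.369259 / (2 × 5.6 × 10^-8) = 3.30 million years.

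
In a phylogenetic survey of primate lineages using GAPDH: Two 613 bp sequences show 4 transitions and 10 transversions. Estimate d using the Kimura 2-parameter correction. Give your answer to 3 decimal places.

0.023

P = 4/613 ≈ 0.006525 and Q = 10/613 ≈ 0.016313.
Under the Kimura two-parameter model, d = −½ ln(1 − 2P − Q) − ¼ ln(1 − 2Q).
1 − 2P − Q = 0.970637, giving −½ ln(0.970637) = 0.014901.
1 − 2Q = 0.967374, giving −¼ ln(0.967374) = 0.008293.
d = 0.014901 + 0.008293 = 0.023194.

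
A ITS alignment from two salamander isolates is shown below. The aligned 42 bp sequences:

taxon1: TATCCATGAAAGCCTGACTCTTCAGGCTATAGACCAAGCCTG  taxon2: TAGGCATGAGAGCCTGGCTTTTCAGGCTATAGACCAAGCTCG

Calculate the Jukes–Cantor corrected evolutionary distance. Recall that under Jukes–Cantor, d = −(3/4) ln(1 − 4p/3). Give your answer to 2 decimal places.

The sequences differ at 7 of 42 sites (3, 4, 10, 17, 20, 40, 41), so p = 7/42 ≈ 0.166667.
d = −(3/4) ln(1 − 4p/3) = −0.75 ln(1 − 0.222223) = −0.75 ln(0.777777)
  = −0.75 × (-0.251315) = 0.188486 substitutions/site.

0.19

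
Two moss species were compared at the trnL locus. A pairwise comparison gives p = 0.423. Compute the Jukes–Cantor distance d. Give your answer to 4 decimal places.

0.6226

d = −(3/4) ln(1 − 4p/3) = −0.75 ln(1 − 0.564) = −0.75 ln(0.436)
  = −0.75 × (-0.830113) = 0.622585 substitutions/site.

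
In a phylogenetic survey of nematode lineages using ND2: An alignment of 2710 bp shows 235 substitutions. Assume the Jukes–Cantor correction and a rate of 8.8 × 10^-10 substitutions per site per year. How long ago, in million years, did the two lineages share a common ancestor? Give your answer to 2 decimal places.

p = 235/2710 ≈ 0.086716.
d = −(3/4) ln(1 − 4p/3) = −0.75 ln(1 − 0.115621) = −0.75 ln(0.884379)
  = −0.75 × (-0.122870) = 0.092153 substitutions/site.
Under a molecular clock d = 2μt, so t = d/(2μ) = 0.092153 / (2 × 8.8 × 10^-10) = 52.36 million years.

52.36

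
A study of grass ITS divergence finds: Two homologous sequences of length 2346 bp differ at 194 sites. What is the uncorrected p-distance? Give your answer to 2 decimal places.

p = 194/2346 = 0.082693… ≈ 0.08 (to 2 d.p.).

0.08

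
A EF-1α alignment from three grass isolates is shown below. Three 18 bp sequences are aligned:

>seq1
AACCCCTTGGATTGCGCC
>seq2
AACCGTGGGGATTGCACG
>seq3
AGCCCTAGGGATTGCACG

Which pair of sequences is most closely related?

seq2 and seq3

seq1–seq2: 6/18 differ, p = 0.333, d = 0.441.
seq1–seq3: 6/18 differ, p = 0.333, d = 0.441.
seq2–seq3: 3/18 differ, p = 0.167, d = 0.188.
The smallest distance is between seq2 and seq3.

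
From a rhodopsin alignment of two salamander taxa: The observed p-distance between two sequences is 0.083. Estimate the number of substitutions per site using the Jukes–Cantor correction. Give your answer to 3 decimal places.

0.088

d = −(3/4) ln(1 − 4p/3) = −0.75 ln(1 − 0.110667) = −0.75 ln(0.889333)
  = −0.75 × (-0.117284) = 0.087963 substitutions/site.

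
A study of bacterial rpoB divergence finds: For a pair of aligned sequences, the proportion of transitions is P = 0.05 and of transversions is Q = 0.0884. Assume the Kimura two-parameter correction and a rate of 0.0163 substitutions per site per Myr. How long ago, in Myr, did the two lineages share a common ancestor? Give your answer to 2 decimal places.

4.69

Under the Kimura two-parameter model, d = −½ ln(1 − 2P − Q) − ¼ ln(1 − 2Q).
1 − 2P − Q = 0.8116, giving −½ ln(0.8116) = 0.104374.
1 − 2Q = 0.8232, giving −¼ ln(0.8232) = 0.048639.
d = 0.104374 + 0.048639 = 0.153013.
Under a molecular clock d = 2μt, so t = d/(2μ) = 0.153013 / (2 × 0.0163) = 4.69 Myr.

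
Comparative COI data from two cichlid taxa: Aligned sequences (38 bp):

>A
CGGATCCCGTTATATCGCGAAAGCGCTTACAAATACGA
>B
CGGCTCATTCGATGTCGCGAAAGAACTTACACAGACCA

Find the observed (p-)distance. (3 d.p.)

0.316

The sequences differ at 12 of 38 positions.
p = 12/38 = 0.315789… ≈ 0.316 (to 3 d.p.).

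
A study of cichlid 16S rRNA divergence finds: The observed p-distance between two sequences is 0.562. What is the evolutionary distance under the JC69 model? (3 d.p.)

d = −(3/4) ln(1 − 4p/3) = −0.75 ln(1 − 0.749333) = −0.75 ln(0.250667)
  = −0.75 × (-1.383630) = 1.037723 substitutions/site.

1.038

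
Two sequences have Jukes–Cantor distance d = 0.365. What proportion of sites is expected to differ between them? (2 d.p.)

p = (3/4)(1 − e^(−4d/3)) = 0.75 × (1 − e^(-0.486667)) = 0.75 × (1 − 0.614672) = 0.288996.

0.29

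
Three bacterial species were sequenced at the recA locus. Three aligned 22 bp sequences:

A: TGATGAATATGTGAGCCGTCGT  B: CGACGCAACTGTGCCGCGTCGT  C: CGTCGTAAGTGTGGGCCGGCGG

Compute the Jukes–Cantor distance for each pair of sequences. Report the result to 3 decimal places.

A–B: 8/22 sites differ → p ≈ 0.363636, d = −0.75 ln(1 − 0.484848) = 0.497470 ≈ 0.497.
A–C: 9/22 sites differ → p ≈ 0.409091, d = −0.75 ln(1 − 0.545455) = 0.591344 ≈ 0.591.
B–C: 8/22 sites differ → p ≈ 0.363636, d = −0.75 ln(1 − 0.484848) = 0.497470 ≈ 0.497.

d(A,B) = 0.497, d(A,C) = 0.591, d(B,C) = 0.497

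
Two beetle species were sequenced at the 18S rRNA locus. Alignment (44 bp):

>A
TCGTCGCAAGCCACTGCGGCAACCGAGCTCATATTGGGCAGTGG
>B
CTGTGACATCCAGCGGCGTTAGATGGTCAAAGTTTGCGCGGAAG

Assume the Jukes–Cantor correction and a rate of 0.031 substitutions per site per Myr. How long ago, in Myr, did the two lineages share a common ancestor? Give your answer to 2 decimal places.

The sequences differ at 24 of 44 sites, so p = 24/44 ≈ 0.545455.
d = −(3/4) ln(1 − 4p/3) = −0.75 ln(1 − 0.727273) = −0.75 ln(0.272727)
  = −0.75 × (-1.299284) = 0.974463 substitutions/site.
Under a molecular clock d = 2μt, so t = d/(2μ) = 0.974463 / (2 × 0.031) = 15.72 Myr.

15.72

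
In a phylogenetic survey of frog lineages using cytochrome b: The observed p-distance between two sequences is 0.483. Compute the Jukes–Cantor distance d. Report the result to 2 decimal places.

d = −(3/4) ln(1 − 4p/3) = −0.75 ln(1 − 0.644) = −0.75 ln(0.356)
  = −0.75 × (-1.032825) = 0.774619 substitutions/site.

0.77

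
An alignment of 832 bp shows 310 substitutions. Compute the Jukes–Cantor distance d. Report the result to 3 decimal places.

0.515

p = 310/832 ≈ 0.372596.
d = −(3/4) ln(1 − 4p/3) = −0.75 ln(1 − 0.496795) = −0.75 ln(0.503205)
  = −0.75 × (-0.686758) = 0.515069 substitutions/site.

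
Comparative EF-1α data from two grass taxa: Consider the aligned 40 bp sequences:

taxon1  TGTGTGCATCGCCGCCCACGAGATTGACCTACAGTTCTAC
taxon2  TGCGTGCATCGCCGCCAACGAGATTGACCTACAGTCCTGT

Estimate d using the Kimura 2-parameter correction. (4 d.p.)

Of 40 sites, 4 differences are transitions and 1 are transversions, so P = 4/40 = 0.1 and Q = 1/40 = 0.025.
Under the Kimura two-parameter model, d = −½ ln(1 − 2P − Q) − ¼ ln(1 − 2Q).
1 − 2P − Q = 0.775, giving −½ ln(0.775) = 0.127446.
1 − 2Q = 0.95, giving −¼ ln(0.95) = 0.012823.
d = 0.127446 + 0.012823 = 0.140269.

0.1403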